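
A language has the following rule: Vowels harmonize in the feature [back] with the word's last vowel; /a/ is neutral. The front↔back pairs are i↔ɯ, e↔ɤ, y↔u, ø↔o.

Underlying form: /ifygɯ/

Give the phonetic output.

[ɯfugɯ]

/i/ harmonizes with /ɯ/ ([+back]) → [ɯ]
/y/ harmonizes with /ɯ/ ([+back]) → [u]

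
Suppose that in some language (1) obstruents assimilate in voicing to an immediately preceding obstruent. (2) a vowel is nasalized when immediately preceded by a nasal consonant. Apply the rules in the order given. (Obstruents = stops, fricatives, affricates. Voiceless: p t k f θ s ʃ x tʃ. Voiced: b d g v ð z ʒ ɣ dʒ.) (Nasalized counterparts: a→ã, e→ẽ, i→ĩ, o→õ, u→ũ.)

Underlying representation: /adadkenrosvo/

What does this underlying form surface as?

[adadgenrosfo]

Rule 1: /k/ after /d/ (voiced) → [g]
Rule 1: /v/ after /s/ (voiceless) → [f]
After rule 1: adadgenrosfo
Rule 2: no segment meets the rule's conditions; no change.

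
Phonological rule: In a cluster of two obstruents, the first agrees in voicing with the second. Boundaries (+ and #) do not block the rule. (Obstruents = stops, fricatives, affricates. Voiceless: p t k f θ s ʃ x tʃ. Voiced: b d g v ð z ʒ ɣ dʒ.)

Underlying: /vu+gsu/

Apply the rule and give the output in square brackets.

/g/ before /s/ (voiceless) → [k]

[vu+ksu]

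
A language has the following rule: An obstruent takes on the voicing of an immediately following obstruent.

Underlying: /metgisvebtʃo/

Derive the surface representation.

/t/ before /g/ (voiced) → [d]
/s/ before /v/ (voiced) → [z]
/b/ before /tʃ/ (voiceless) → [p]

[medgizveptʃo]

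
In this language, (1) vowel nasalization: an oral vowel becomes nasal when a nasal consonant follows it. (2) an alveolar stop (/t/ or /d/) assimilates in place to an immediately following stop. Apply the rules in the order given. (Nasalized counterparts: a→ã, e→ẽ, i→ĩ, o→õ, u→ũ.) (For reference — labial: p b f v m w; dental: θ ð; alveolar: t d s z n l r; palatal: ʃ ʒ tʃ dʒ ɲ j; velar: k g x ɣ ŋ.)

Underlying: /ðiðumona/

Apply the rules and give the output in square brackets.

Rule 1: /u/ before nasal /m/ → [ũ]
Rule 1: /o/ before nasal /n/ → [õ]
After rule 1: ðiðũmõna
Rule 2: no segment meets the rule's conditions; no change.

[ðiðũmõna]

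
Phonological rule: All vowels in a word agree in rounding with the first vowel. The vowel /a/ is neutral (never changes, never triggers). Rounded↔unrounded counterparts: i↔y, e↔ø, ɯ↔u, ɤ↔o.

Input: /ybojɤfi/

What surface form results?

[ybojofy]

/ɤ/ harmonizes with /y/ ([+round]) → [o]
/i/ harmonizes with /y/ ([+round]) → [y]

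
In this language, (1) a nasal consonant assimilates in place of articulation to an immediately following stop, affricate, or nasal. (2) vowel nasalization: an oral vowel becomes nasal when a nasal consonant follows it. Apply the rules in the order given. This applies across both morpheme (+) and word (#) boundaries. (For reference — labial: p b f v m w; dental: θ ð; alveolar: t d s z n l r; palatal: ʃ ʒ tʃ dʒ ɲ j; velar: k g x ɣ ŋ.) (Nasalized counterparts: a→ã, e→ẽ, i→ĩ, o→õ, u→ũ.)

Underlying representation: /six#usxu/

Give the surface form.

Rule 1: no segment meets the rule's conditions; no change.
After rule 1: six#usxu
Rule 2: no segment meets the rule's conditions; no change.

[six#usxu]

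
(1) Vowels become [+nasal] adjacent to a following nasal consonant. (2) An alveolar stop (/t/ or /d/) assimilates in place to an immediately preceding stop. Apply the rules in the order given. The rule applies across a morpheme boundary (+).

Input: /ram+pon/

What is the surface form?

[rãm+põn]

Rule 1: /a/ before nasal /m/ → [ã]
Rule 1: /o/ before nasal /n/ → [õ]
After rule 1: rãm+põn
Rule 2: no segment meets the rule's conditions; no change.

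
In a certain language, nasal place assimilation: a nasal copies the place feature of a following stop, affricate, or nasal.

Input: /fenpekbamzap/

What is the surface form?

[fempekbamzap]

/n/ before /p/ (labial) → [m]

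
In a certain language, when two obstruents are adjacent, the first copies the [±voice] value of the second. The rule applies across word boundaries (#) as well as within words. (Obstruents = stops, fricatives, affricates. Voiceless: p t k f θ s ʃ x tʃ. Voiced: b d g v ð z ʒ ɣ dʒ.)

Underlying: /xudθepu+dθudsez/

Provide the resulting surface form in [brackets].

/d/ before /θ/ (voiceless) → [t]
/d/ before /θ/ (voiceless) → [t]
/d/ before /s/ (voiceless) → [t]

[xutθepu+tθutsez]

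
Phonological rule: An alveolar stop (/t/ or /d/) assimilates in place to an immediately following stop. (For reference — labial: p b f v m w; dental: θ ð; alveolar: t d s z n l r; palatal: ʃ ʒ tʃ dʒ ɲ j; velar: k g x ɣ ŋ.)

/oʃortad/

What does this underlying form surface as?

no segment meets the rule's conditions; no change.

[oʃortad]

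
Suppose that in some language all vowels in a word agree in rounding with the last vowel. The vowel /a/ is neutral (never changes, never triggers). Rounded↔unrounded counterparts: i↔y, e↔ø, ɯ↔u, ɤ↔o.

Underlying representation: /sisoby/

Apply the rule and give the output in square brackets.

/i/ harmonizes with /y/ ([+round]) → [y]

[sysoby]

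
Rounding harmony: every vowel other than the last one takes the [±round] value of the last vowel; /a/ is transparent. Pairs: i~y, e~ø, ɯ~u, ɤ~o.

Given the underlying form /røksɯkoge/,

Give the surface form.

/ø/ harmonizes with /e/ ([-round]) → [e]
/o/ harmonizes with /e/ ([-round]) → [ɤ]

[reksɯkɤge]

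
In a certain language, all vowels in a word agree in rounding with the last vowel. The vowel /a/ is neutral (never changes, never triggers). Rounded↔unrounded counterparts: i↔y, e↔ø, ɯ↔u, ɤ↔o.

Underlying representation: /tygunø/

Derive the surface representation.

[tygunø]

no segment meets the rule's conditions; no change.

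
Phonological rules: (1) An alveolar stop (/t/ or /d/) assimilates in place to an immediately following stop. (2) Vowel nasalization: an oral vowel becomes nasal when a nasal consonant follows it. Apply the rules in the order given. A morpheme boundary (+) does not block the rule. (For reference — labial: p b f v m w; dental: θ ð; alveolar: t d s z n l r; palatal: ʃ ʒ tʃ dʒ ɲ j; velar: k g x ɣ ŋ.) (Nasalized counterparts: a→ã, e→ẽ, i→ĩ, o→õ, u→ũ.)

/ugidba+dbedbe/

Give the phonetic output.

Rule 1: /d/ before /b/ (labial) → [b]
Rule 1: /d/ before /b/ (labial) → [b]
Rule 1: /d/ before /b/ (labial) → [b]
After rule 1: ugibba+bbebbe
Rule 2: no segment meets the rule's conditions; no change.

[ugibba+bbebbe]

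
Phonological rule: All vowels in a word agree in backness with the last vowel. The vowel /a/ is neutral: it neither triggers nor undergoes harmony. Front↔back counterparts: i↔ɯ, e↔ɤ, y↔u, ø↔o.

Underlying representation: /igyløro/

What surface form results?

[ɯguloro]

/i/ harmonizes with /o/ ([+back]) → [ɯ]
/y/ harmonizes with /o/ ([+back]) → [u]
/ø/ harmonizes with /o/ ([+back]) → [o]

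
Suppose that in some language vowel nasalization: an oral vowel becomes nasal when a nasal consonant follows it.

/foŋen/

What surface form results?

/o/ before nasal /ŋ/ → [õ]
/e/ before nasal /n/ → [ẽ]

[fõŋẽn]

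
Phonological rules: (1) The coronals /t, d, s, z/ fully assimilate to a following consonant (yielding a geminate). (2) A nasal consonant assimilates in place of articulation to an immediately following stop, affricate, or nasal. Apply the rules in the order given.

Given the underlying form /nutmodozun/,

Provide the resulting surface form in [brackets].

[nummodozun]

Rule 1: /t/ before /m/ → [m] (total assimilation)
After rule 1: nummodozun
Rule 2: no segment meets the rule's conditions; no change.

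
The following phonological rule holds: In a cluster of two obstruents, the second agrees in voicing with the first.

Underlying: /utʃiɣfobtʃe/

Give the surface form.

/f/ after /ɣ/ (voiced) → [v]
/tʃ/ after /b/ (voiced) → [dʒ]

[utʃiɣvobdʒe]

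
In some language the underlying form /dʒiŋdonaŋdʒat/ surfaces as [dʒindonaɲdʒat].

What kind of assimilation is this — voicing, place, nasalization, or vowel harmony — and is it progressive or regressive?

/ŋ/→[n] /ŋ/→[ɲ].
Each target copies a feature from the following segment, so the direction is regressive.

place assimilation, regressive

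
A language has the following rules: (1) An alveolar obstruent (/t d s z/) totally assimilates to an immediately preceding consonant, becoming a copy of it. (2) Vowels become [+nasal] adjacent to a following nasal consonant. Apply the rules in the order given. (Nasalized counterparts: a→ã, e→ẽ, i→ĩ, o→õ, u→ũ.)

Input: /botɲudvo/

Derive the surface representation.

[botɲudvo]

Rule 1: no segment meets the rule's conditions; no change.
After rule 1: botɲudvo
Rule 2: no segment meets the rule's conditions; no change.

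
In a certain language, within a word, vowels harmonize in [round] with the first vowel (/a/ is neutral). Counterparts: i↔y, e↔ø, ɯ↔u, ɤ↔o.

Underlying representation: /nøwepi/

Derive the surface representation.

[nøwøpy]

/e/ harmonizes with /ø/ ([+round]) → [ø]
/i/ harmonizes with /ø/ ([+round]) → [y]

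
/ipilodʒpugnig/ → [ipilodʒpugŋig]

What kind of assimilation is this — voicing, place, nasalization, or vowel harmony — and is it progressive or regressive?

/n/→[ŋ].
Each target copies a feature from the preceding segment, so the direction is progressive.

place assimilation, progressive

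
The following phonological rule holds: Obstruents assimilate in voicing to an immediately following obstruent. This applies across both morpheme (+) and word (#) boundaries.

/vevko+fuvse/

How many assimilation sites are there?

2

/v/ before /k/ (voiceless) → [f]
/v/ before /s/ (voiceless) → [f]
2 segments change.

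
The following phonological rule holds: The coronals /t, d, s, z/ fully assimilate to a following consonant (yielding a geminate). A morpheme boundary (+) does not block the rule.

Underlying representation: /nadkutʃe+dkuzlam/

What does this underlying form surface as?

/d/ before /k/ → [k] (total assimilation)
/d/ before /k/ → [k] (total assimilation)
/z/ before /l/ → [l] (total assimilation)

[nakkutʃe+kkullam]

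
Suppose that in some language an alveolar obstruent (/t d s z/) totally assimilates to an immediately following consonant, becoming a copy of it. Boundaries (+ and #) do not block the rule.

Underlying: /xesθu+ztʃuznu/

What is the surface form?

/s/ before /θ/ → [θ] (total assimilation)
/z/ before /tʃ/ → [tʃ] (total assimilation)
/z/ before /n/ → [n] (total assimilation)

[xeθθu+tʃtʃunnu]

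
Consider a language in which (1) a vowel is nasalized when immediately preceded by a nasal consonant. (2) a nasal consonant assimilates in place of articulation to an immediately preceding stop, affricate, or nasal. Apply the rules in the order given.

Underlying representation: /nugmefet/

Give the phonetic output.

Rule 1: /u/ after nasal /n/ → [ũ]
Rule 1: /e/ after nasal /m/ → [ẽ]
After rule 1: nũgmẽfet
Rule 2: /m/ after /g/ (velar) → [ŋ]

[nũgŋẽfet]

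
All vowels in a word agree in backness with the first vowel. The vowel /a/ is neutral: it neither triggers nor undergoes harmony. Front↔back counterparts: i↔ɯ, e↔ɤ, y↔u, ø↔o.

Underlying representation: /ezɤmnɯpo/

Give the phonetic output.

/ɤ/ harmonizes with /e/ ([-back]) → [e]
/ɯ/ harmonizes with /e/ ([-back]) → [i]
/o/ harmonizes with /e/ ([-back]) → [ø]

[ezemnipø]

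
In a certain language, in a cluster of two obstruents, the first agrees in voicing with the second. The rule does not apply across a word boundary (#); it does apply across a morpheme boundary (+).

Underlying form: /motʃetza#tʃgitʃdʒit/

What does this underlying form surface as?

/t/ before /z/ (voiced) → [d]
/tʃ/ before /g/ (voiced) → [dʒ]
/tʃ/ before /dʒ/ (voiced) → [dʒ]

[motʃedza#dʒgidʒdʒit]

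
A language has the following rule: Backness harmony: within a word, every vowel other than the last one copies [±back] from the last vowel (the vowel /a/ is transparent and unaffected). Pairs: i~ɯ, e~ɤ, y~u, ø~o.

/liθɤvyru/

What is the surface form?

/i/ harmonizes with /u/ ([+back]) → [ɯ]
/y/ harmonizes with /u/ ([+back]) → [u]

[lɯθɤvuru]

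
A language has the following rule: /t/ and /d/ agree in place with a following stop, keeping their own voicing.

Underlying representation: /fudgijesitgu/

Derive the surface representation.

[fuggijesikgu]

/d/ before /g/ (velar) → [g]
/t/ before /g/ (velar) → [k]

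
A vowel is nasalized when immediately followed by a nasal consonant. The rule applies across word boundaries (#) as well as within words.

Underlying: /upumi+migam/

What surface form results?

[upũmĩ+migãm]

/u/ before nasal /m/ → [ũ]
/i/ before nasal /m/ → [ĩ]
/a/ before nasal /m/ → [ã]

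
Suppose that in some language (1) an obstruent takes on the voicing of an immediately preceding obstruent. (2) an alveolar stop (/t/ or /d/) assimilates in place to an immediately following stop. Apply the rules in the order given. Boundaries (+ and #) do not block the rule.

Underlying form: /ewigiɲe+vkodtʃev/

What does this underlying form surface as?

Rule 1: /k/ after /v/ (voiced) → [g]
Rule 1: /tʃ/ after /d/ (voiced) → [dʒ]
After rule 1: ewigiɲe+vgoddʒev
Rule 2: no segment meets the rule's conditions; no change.

[ewigiɲe+vgoddʒev]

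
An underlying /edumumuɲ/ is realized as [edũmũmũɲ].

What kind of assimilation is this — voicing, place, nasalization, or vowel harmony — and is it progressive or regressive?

nasalization, regressive

/u/→[ũ] /u/→[ũ] /u/→[ũ].
Each target copies a feature from the following segment, so the direction is regressive.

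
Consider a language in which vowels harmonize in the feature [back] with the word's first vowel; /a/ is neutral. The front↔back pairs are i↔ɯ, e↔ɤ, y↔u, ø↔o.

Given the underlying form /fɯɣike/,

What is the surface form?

/i/ harmonizes with /ɯ/ ([+back]) → [ɯ]
/e/ harmonizes with /ɯ/ ([+back]) → [ɤ]

[fɯɣɯkɤ]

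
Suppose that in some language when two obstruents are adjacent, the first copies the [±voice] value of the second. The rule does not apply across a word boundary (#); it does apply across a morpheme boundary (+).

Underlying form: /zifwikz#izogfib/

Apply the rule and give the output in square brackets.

/k/ before /z/ (voiced) → [g]
/g/ before /f/ (voiceless) → [k]

[zifwigz#izokfib]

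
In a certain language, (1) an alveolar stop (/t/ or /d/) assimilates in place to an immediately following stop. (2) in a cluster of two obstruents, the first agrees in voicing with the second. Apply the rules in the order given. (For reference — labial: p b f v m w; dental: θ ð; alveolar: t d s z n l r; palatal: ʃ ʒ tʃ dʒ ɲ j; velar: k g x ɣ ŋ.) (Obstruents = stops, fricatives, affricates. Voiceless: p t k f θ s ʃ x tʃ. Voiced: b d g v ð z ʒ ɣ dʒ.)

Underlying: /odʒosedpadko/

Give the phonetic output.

Rule 1: /d/ before /p/ (labial) → [b]
Rule 1: /d/ before /k/ (velar) → [g]
After rule 1: odʒosebpagko
Rule 2: /b/ before /p/ (voiceless) → [p]
Rule 2: /g/ before /k/ (voiceless) → [k]

[odʒoseppakko]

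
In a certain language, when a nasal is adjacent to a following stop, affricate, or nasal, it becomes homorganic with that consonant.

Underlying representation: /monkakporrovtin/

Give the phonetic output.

[moŋkakporrovtin]

/n/ before /k/ (velar) → [ŋ]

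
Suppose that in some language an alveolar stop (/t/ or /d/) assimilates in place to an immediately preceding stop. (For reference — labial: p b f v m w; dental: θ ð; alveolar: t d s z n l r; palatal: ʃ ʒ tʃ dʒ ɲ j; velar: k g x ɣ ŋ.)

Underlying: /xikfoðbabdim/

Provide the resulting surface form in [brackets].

/d/ after /b/ (labial) → [b]

[xikfoðbabbim]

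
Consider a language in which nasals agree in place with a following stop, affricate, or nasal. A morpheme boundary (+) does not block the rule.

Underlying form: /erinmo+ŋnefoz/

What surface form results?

/n/ before /m/ (labial) → [m]
/ŋ/ before /n/ (alveolar) → [n]

[erimmo+nnefoz]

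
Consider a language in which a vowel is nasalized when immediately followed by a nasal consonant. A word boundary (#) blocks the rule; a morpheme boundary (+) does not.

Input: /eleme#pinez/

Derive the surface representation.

[elẽme#pĩnez]

/e/ before nasal /m/ → [ẽ]
/i/ before nasal /n/ → [ĩ]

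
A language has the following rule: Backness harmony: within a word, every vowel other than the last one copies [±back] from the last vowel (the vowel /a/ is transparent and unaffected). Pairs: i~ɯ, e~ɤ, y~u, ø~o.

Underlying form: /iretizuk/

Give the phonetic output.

/i/ harmonizes with /u/ ([+back]) → [ɯ]
/e/ harmonizes with /u/ ([+back]) → [ɤ]
/i/ harmonizes with /u/ ([+back]) → [ɯ]

[ɯrɤtɯzuk]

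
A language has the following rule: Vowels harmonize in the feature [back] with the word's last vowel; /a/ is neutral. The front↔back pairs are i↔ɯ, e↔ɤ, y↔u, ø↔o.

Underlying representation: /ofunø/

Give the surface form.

/o/ harmonizes with /ø/ ([-back]) → [ø]
/u/ harmonizes with /ø/ ([-back]) → [y]

[øfynø]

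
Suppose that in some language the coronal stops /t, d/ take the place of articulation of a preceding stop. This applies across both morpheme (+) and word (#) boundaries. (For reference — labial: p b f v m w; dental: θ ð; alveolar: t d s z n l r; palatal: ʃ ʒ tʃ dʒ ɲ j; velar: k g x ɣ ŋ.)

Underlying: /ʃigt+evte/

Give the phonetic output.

/t/ after /g/ (velar) → [k]

[ʃigk+evte]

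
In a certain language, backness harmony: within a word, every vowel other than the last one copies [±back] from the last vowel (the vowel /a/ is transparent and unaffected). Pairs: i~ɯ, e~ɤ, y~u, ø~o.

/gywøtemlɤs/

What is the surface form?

/y/ harmonizes with /ɤ/ ([+back]) → [u]
/ø/ harmonizes with /ɤ/ ([+back]) → [o]
/e/ harmonizes with /ɤ/ ([+back]) → [ɤ]

[guwotɤmlɤs]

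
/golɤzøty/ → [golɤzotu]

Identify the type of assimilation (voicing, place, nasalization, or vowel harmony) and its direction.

/ø/→[o] /y/→[u].
Vowels agree with the first vowel, so the harmony is progressive.

vowel harmony, progressive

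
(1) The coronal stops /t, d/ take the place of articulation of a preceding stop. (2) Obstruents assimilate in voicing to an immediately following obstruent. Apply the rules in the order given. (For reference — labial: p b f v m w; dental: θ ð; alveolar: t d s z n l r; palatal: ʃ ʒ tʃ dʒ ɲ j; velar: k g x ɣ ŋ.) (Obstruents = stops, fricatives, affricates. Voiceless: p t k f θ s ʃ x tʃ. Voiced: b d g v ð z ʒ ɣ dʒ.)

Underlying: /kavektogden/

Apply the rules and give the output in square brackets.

Rule 1: /t/ after /k/ (velar) → [k]
Rule 1: /d/ after /g/ (velar) → [g]
After rule 1: kavekkoggen
Rule 2: no segment meets the rule's conditions; no change.

[kavekkoggen]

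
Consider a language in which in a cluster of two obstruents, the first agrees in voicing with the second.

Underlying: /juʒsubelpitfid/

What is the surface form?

/ʒ/ before /s/ (voiceless) → [ʃ]

[juʃsubelpitfid]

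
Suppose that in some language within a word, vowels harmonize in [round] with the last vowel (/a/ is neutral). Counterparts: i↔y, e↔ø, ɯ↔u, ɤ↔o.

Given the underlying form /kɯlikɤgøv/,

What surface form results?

[kulykogøv]

/ɯ/ harmonizes with /ø/ ([+round]) → [u]
/i/ harmonizes with /ø/ ([+round]) → [y]
/ɤ/ harmonizes with /ø/ ([+round]) → [o]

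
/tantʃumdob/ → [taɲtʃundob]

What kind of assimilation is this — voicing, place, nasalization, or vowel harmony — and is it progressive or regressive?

/n/→[ɲ] /m/→[n].
Each target copies a feature from the following segment, so the direction is regressive.

place assimilation, regressive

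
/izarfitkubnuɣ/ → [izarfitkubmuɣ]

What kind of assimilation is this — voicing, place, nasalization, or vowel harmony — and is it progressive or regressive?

/n/→[m].
Each target copies a feature from the preceding segment, so the direction is progressive.

place assimilation, progressive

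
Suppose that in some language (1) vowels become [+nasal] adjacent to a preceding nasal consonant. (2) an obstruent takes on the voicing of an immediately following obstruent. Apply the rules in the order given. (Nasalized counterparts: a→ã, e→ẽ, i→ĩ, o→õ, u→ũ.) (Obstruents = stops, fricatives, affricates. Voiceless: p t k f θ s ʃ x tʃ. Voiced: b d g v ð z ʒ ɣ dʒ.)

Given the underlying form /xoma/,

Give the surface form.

[xomã]

Rule 1: /a/ after nasal /m/ → [ã]
After rule 1: xomã
Rule 2: no segment meets the rule's conditions; no change.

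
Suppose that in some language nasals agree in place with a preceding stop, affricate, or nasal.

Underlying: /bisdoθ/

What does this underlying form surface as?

no segment meets the rule's conditions; no change.

[bisdoθ]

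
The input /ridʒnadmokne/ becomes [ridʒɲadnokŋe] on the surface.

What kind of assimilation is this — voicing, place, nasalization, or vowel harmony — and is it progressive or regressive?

place assimilation, progressive

/n/→[ɲ] /m/→[n] /n/→[ŋ].
Each target copies a feature from the preceding segment, so the direction is progressive.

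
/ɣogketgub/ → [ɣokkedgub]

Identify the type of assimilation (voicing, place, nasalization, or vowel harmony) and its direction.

/g/→[k] /t/→[d].
Each target copies a feature from the following segment, so the direction is regressive.

voicing assimilation, regressive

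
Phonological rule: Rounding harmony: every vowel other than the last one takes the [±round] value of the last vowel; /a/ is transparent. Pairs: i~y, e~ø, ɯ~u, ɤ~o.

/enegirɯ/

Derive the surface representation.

no segment meets the rule's conditions; no change.

[enegirɯ]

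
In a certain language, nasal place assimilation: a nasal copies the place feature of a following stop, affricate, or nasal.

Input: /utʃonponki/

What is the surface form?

/n/ before /p/ (labial) → [m]
/n/ before /k/ (velar) → [ŋ]

[utʃompoŋki]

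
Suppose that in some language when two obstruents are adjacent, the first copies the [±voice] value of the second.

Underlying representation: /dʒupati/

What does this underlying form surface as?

[dʒupati]

no segment meets the rule's conditions; no change.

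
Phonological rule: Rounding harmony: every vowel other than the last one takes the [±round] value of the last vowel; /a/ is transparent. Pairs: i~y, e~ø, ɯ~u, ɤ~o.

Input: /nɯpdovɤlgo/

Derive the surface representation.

[nupdovolgo]

/ɯ/ harmonizes with /o/ ([+round]) → [u]
/ɤ/ harmonizes with /o/ ([+round]) → [o]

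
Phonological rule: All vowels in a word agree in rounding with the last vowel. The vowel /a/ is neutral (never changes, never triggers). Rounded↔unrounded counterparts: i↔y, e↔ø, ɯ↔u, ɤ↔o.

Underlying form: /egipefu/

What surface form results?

/e/ harmonizes with /u/ ([+round]) → [ø]
/i/ harmonizes with /u/ ([+round]) → [y]
/e/ harmonizes with /u/ ([+round]) → [ø]

[øgypøfu]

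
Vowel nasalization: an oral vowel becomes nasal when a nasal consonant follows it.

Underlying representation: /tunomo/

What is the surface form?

/u/ before nasal /n/ → [ũ]
/o/ before nasal /m/ → [õ]

[tũnõmo]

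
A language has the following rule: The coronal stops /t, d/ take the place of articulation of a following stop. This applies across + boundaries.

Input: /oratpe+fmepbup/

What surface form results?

[orappe+fmepbup]

/t/ before /p/ (labial) → [p]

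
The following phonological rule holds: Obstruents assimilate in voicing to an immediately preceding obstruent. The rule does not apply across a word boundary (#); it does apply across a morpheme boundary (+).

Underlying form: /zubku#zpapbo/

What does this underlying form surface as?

[zubgu#zbappo]

/k/ after /b/ (voiced) → [g]
/p/ after /z/ (voiced) → [b]
/b/ after /p/ (voiceless) → [p]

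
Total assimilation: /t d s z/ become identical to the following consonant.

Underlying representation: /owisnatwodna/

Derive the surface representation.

/s/ before /n/ → [n] (total assimilation)
/t/ before /w/ → [w] (total assimilation)
/d/ before /n/ → [n] (total assimilation)

[owinnawwonna]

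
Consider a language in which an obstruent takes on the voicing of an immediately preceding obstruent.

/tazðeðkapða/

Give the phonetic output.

[tazðeðgapθa]

/k/ after /ð/ (voiced) → [g]
/ð/ after /p/ (voiceless) → [θ]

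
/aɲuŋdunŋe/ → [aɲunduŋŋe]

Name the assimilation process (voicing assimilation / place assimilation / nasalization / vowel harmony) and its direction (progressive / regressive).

place assimilation, regressive

/ŋ/→[n] /n/→[ŋ].
Each target copies a feature from the following segment, so the direction is regressive.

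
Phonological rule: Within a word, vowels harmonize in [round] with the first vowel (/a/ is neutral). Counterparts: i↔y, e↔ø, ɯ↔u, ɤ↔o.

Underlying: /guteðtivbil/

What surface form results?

/e/ harmonizes with /u/ ([+round]) → [ø]
/i/ harmonizes with /u/ ([+round]) → [y]
/i/ harmonizes with /u/ ([+round]) → [y]

[gutøðtyvbyl]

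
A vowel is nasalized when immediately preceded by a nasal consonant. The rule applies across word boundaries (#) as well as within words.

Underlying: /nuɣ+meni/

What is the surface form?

/u/ after nasal /n/ → [ũ]
/e/ after nasal /m/ → [ẽ]
/i/ after nasal /n/ → [ĩ]

[nũɣ+mẽnĩ]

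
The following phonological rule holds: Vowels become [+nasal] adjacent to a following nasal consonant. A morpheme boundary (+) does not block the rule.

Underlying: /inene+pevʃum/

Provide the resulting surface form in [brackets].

[ĩnẽne+pevʃũm]

/i/ before nasal /n/ → [ĩ]
/e/ before nasal /n/ → [ẽ]
/u/ before nasal /m/ → [ũ]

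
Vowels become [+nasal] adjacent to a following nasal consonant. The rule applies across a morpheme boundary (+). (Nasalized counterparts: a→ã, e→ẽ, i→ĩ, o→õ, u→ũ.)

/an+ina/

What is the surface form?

/a/ before nasal /n/ → [ã]
/i/ before nasal /n/ → [ĩ]

[ãn+ĩna]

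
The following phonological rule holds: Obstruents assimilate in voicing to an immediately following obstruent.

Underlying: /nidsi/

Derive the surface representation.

/d/ before /s/ (voiceless) → [t]

[nitsi]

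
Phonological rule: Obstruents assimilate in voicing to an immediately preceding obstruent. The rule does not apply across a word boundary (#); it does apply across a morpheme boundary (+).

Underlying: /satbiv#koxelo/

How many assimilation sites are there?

/b/ after /t/ (voiceless) → [p]
1 segment changes.

1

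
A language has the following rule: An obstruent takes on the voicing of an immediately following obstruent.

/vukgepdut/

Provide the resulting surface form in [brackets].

/k/ before /g/ (voiced) → [g]
/p/ before /d/ (voiced) → [b]

[vuggebdut]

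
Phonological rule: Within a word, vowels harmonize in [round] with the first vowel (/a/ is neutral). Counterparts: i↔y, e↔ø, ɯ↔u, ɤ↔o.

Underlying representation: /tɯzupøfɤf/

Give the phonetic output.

[tɯzɯpefɤf]

/u/ harmonizes with /ɯ/ ([-round]) → [ɯ]
/ø/ harmonizes with /ɯ/ ([-round]) → [e]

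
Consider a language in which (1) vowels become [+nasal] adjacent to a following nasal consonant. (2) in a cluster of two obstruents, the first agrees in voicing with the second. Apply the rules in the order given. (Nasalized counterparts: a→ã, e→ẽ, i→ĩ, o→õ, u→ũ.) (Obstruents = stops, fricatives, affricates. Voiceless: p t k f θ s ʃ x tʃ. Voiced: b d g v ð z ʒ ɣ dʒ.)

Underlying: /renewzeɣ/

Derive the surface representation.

[rẽnewzeɣ]

Rule 1: /e/ before nasal /n/ → [ẽ]
After rule 1: rẽnewzeɣ
Rule 2: no segment meets the rule's conditions; no change.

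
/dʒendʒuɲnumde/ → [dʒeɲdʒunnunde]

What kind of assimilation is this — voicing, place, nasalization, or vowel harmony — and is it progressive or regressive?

/n/→[ɲ] /ɲ/→[n] /m/→[n].
Each target copies a feature from the following segment, so the direction is regressive.

place assimilation, regressive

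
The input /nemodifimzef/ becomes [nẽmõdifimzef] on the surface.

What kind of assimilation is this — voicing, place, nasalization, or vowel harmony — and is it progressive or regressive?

/e/→[ẽ] /o/→[õ].
Each target copies a feature from the preceding segment, so the direction is progressive.

nasalization, progressive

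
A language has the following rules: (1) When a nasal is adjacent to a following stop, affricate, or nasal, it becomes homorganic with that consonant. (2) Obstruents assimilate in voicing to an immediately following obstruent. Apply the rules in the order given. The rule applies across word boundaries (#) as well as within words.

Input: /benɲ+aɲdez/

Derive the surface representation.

[beɲɲ+andez]

Rule 1: /n/ before /ɲ/ (palatal) → [ɲ]
Rule 1: /ɲ/ before /d/ (alveolar) → [n]
After rule 1: beɲɲ+andez
Rule 2: no segment meets the rule's conditions; no change.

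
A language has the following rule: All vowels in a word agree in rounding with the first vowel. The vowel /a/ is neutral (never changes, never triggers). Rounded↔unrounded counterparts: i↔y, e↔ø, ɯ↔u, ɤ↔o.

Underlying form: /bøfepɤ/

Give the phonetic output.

[bøføpo]

/e/ harmonizes with /ø/ ([+round]) → [ø]
/ɤ/ harmonizes with /ø/ ([+round]) → [o]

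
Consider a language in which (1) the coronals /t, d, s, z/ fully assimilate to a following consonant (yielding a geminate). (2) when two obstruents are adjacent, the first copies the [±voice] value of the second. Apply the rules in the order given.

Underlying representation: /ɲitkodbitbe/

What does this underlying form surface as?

[ɲikkobbibbe]

Rule 1: /t/ before /k/ → [k] (total assimilation)
Rule 1: /d/ before /b/ → [b] (total assimilation)
Rule 1: /t/ before /b/ → [b] (total assimilation)
After rule 1: ɲikkobbibbe
Rule 2: no segment meets the rule's conditions; no change.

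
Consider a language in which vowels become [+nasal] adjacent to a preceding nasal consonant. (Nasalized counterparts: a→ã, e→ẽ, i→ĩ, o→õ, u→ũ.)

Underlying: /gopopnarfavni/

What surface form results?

/a/ after nasal /n/ → [ã]
/i/ after nasal /n/ → [ĩ]

[gopopnãrfavnĩ]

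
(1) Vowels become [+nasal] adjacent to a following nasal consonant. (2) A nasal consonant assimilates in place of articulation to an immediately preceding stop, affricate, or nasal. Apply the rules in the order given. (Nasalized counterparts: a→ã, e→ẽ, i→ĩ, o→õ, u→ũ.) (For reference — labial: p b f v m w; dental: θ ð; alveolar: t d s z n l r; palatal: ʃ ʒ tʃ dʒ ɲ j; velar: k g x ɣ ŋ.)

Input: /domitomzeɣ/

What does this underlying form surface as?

[dõmitõmzeɣ]

Rule 1: /o/ before nasal /m/ → [õ]
Rule 1: /o/ before nasal /m/ → [õ]
After rule 1: dõmitõmzeɣ
Rule 2: no segment meets the rule's conditions; no change.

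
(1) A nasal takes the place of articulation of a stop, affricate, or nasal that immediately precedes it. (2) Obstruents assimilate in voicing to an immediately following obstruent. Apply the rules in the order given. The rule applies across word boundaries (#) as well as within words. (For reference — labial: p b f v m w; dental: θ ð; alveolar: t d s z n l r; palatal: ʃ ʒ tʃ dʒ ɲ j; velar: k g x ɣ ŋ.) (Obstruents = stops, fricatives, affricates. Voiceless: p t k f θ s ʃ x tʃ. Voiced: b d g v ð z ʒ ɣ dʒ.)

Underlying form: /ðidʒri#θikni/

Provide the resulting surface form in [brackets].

Rule 1: /n/ after /k/ (velar) → [ŋ]
After rule 1: ðidʒri#θikŋi
Rule 2: no segment meets the rule's conditions; no change.

[ðidʒri#θikŋi]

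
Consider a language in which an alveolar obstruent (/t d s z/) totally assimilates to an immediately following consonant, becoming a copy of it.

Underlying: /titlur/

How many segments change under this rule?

1

/t/ before /l/ → [l] (total assimilation)
1 segment changes.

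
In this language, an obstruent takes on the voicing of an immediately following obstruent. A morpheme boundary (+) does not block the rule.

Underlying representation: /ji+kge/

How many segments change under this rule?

/k/ before /g/ (voiced) → [g]
1 segment changes.

1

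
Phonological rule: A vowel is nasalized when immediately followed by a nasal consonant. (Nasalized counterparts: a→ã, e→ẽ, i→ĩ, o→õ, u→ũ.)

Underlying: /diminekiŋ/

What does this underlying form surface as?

[dĩmĩnekĩŋ]

/i/ before nasal /m/ → [ĩ]
/i/ before nasal /n/ → [ĩ]
/i/ before nasal /ŋ/ → [ĩ]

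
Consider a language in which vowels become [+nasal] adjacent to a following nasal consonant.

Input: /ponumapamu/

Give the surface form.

/o/ before nasal /n/ → [õ]
/u/ before nasal /m/ → [ũ]
/a/ before nasal /m/ → [ã]

[põnũmapãmu]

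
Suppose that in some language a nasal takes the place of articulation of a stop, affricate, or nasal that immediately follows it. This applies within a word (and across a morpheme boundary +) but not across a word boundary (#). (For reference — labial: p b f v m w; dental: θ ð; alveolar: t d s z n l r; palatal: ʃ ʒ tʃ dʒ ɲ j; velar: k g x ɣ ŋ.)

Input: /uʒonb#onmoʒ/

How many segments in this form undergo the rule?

2

/n/ before /b/ (labial) → [m]
/n/ before /m/ (labial) → [m]
2 segments change.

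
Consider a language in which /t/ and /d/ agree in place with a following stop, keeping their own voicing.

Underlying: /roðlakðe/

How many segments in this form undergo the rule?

0

No segment meets the rule's conditions.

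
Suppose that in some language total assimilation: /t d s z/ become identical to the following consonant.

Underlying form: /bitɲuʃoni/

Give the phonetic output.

/t/ before /ɲ/ → [ɲ] (total assimilation)

[biɲɲuʃoni]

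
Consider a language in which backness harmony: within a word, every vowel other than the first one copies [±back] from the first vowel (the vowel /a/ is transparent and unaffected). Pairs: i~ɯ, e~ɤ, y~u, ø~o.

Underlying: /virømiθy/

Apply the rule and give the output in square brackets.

no segment meets the rule's conditions; no change.

[virømiθy]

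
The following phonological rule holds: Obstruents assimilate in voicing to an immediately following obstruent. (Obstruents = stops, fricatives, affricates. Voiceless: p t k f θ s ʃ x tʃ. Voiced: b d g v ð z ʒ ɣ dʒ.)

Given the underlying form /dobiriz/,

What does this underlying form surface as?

no segment meets the rule's conditions; no change.

[dobiriz]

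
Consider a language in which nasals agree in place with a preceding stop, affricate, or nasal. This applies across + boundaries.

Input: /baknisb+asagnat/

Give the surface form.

/n/ after /k/ (velar) → [ŋ]
/n/ after /g/ (velar) → [ŋ]

[bakŋisb+asagŋat]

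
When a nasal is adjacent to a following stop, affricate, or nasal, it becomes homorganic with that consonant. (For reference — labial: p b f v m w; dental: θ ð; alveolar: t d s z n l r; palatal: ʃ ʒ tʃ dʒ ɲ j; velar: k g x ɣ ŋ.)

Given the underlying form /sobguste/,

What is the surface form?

[sobguste]

no segment meets the rule's conditions; no change.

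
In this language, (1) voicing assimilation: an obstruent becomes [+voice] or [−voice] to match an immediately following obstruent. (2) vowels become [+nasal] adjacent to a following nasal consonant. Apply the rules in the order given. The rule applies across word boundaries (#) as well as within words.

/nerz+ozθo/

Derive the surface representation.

[nerz+osθo]

Rule 1: /z/ before /θ/ (voiceless) → [s]
After rule 1: nerz+osθo
Rule 2: no segment meets the rule's conditions; no change.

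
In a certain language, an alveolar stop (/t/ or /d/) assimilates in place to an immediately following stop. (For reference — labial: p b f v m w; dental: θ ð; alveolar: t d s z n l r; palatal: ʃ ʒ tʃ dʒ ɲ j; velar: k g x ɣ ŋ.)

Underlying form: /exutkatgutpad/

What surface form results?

/t/ before /k/ (velar) → [k]
/t/ before /g/ (velar) → [k]
/t/ before /p/ (labial) → [p]

[exukkakguppad]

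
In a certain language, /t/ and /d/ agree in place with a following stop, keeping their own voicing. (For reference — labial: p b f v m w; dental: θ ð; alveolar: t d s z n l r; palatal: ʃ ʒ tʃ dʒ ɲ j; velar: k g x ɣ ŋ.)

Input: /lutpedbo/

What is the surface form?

[luppebbo]

/t/ before /p/ (labial) → [p]
/d/ before /b/ (labial) → [b]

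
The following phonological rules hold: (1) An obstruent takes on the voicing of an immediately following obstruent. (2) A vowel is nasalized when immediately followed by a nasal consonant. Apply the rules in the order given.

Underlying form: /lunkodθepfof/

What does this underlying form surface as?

[lũnkotθepfof]

Rule 1: /d/ before /θ/ (voiceless) → [t]
After rule 1: lunkotθepfof
Rule 2: /u/ before nasal /n/ → [ũ]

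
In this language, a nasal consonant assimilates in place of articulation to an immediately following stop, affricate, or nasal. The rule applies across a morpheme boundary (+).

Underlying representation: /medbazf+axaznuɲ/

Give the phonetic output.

[medbazf+axaznuɲ]

no segment meets the rule's conditions; no change.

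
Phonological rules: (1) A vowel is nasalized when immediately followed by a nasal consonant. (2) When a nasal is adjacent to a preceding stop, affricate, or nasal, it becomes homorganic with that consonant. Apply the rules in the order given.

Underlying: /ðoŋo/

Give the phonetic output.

[ðõŋo]

Rule 1: /o/ before nasal /ŋ/ → [õ]
After rule 1: ðõŋo
Rule 2: no segment meets the rule's conditions; no change.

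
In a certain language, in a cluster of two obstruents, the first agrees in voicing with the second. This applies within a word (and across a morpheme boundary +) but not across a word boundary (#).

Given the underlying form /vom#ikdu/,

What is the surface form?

/k/ before /d/ (voiced) → [g]

[vom#igdu]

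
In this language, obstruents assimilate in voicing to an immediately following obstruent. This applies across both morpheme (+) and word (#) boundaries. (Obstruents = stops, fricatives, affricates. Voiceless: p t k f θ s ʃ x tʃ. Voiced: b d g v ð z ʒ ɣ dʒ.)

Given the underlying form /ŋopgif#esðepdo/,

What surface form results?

[ŋobgif#ezðebdo]

/p/ before /g/ (voiced) → [b]
/s/ before /ð/ (voiced) → [z]
/p/ before /d/ (voiced) → [b]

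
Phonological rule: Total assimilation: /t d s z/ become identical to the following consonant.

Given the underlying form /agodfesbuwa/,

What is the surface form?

/d/ before /f/ → [f] (total assimilation)
/s/ before /b/ → [b] (total assimilation)

[agoffebbuwa]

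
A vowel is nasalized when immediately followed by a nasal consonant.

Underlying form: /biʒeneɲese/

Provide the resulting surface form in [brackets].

/e/ before nasal /n/ → [ẽ]
/e/ before nasal /ɲ/ → [ẽ]

[biʒẽnẽɲese]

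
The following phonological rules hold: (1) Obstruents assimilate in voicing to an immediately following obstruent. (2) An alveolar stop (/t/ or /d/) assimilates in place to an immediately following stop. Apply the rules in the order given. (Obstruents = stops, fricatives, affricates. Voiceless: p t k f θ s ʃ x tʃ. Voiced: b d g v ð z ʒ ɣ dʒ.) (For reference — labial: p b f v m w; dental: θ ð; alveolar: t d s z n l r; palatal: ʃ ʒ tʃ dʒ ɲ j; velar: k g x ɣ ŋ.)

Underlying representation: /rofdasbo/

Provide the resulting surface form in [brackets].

Rule 1: /f/ before /d/ (voiced) → [v]
Rule 1: /s/ before /b/ (voiced) → [z]
After rule 1: rovdazbo
Rule 2: no segment meets the rule's conditions; no change.

[rovdazbo]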